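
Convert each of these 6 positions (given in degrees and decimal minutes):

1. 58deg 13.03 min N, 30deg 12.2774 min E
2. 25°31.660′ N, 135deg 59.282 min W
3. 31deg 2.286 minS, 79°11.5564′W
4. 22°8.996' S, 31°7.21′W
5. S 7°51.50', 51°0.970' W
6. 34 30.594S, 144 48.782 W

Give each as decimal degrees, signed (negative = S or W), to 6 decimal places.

1. 58.217167, 30.204623
2. 25.527667, -135.988033
3. -31.038100, -79.192607
4. -22.149933, -31.120167
5. -7.858333, -51.016167
6. -34.509900, -144.813033

Point 1:
  φ: 13.03′ = 0.217167°; total 58.2171667
  N → positive
  Longitude: 12.2774′ = 0.204623°; total 30.2046233
  E ⇒ keep positive
Point 2:
  φ: 31.66′ = 0.527667°; total 25.5276667
  N → positive
  λ: 59.282′ = 0.988033°; total 135.9880333
  hemisphere W, so the sign is −
Point 3:
  φ: 31 + 2.286/60 = 31.0381000
  S ⇒ negate
  Longitude: 11.5564′ = 0.192607°; total 79.1926067
  W ⇒ negate
Point 4:
  Lat: 8.996′ = 0.149933°; total 22.1499333
  hemisphere S, so the sign is −
  Lon: 31 + 7.21/60 = 31.1201667
  W ⇒ negate
Point 5:
  φ: 7 + 51.5/60 = 7.8583333
  S ⇒ negate
  Longitude: 0.97′ = 0.016167°; total 51.0161667
  W → negative
Point 6:
  Lat: 30.594′ = 0.509900°; total 34.5099000
  S ⇒ negate
  Longitude: 48.782′ = 0.813033°; total 144.8130333
  W ⇒ negate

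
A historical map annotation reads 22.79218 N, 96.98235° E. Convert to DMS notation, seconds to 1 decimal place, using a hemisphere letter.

Lat: 0.792180 × 60 = 47.53080′ → 47′, remainder × 60 = 31.848″
Longitude: whole degrees 96; 58.94100′ → 58′ and 56.460″

22°47′31.8″ N, 96°58′56.5″ E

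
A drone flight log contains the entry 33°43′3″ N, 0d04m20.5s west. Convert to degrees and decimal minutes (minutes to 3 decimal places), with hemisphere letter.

Lat: seconds/60 = 0.05000; minutes = 43 + 0.05000 = 43.05000
Lon: seconds/60 = 0.34167; minutes = 4 + 0.34167 = 4.34167

33° 43.050′ N, 0° 4.342′ W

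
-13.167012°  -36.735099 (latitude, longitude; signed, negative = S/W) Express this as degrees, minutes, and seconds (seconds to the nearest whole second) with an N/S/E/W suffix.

13°10′1″ S, 36°44′6″ W

Latitude is negative → S; |value| = 13.167012
φ: 0.167012° → 10.02072′; 0.02072 × 60 = 1.24″
Longitude is negative → W; |value| = 36.735099
λ: 0.735099 × 60 = 44.10594′ → 44′, remainder × 60 = 6.36″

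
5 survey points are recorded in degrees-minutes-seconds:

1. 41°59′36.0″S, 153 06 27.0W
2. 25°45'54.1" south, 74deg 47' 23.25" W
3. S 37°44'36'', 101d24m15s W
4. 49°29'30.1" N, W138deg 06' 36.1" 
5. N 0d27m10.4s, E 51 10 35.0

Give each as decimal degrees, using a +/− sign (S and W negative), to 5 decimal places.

1. -41.99333, -153.10750
2. -25.76503, -74.78979
3. -37.74333, -101.40417
4. 49.49169, -138.11003
5. 0.45289, 51.17639

Point 1:
  Lat: 41 + 59/60 + 36/3600 = 41.993333
  hemisphere S, so the sign is −
  λ: 153 + 6/60 + 27/3600 = 153.107500
  W ⇒ negate
Point 2:
  Latitude: 25 + 45/60 + 54.1/3600 = 25.765028
  hemisphere S, so the sign is −
  Lon: 74 + 47/60 + 23.25/3600 = 74.789792
  W → negative
Point 3:
  φ: 37° + 44/60 + 36/3600 = 37 + 0.733333 + 0.010000 = 37.743333
  S ⇒ negate
  λ: 101° + 24/60 + 15/3600 = 101 + 0.400000 + 0.004167 = 101.404167
  hemisphere W, so the sign is −
Point 4:
  φ: 49 + 29/60 + 30.1/3600 = 49.491694
  N → positive
  λ: 138 + 6/60 + 36.1/3600 = 138.110028
  W ⇒ negate
Point 5:
  Latitude: 0° + 27/60 + 10.4/3600 = 0 + 0.450000 + 0.002889 = 0.452889
  N → positive
  λ: 10′ + 35″ = 10.58333′; 51 + 10.58333/60 = 51.176389
  E ⇒ keep positive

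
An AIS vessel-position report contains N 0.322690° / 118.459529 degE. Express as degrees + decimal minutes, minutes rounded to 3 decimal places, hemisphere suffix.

Latitude: 0° + 0.322690 × 60 = 0° 19.36140′
λ: 118° + 0.459529 × 60 = 118° 27.57174′

0° 19.361′ N, 118° 27.572′ E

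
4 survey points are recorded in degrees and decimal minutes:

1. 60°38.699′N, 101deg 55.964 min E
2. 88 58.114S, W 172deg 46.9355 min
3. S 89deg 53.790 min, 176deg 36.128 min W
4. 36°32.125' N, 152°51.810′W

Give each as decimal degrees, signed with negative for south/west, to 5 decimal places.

Point 1:
  Latitude: 38.699′ = 0.644983°; total 60.644983
  N ⇒ keep positive
  Lon: 55.964′ = 0.932733°; total 101.932733
  E ⇒ keep positive
Point 2:
  Lat: 88 + 58.114/60 = 88.968567
  S → negative
  λ: 46.9355′ = 0.782258°; total 172.782258
  W → negative
Point 3:
  Lat: 53.79′ = 0.896500°; total 89.896500
  hemisphere S, so the sign is −
  Lon: 36.128′ = 0.602133°; total 176.602133
  W ⇒ negate
Point 4:
  Latitude: 32.125′ = 0.535417°; total 36.535417
  N → positive
  Longitude: 51.81′ = 0.863500°; total 152.863500
  W → negative

1. 60.64498, 101.93273
2. -88.96857, -172.78226
3. -89.89650, -176.60213
4. 36.53542, -152.86350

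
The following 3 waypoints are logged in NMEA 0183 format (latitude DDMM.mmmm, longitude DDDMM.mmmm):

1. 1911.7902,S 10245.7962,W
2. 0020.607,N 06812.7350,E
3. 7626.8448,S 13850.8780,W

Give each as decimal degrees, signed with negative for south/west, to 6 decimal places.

Point 1:
  Latitude: split at 2 digits → 19° and 11.7902′; 19 + 11.7902/60 = 19.1965033
  S → negative
  Lon: degrees = first 3 digits = 102, minutes = 45.7962; 102 + 45.7962/60 = 102.7632700
  hemisphere W, so the sign is −
Point 2:
  Lat: split at 2 digits → 00° and 20.607′; 0 + 20.607/60 = 0.3434500
  N ⇒ keep positive
  Lon: degrees = first 3 digits = 68, minutes = 12.735; 68 + 12.735/60 = 68.2122500
  E ⇒ keep positive
Point 3:
  Latitude: split at 2 digits → 76° and 26.8448′; 76 + 26.8448/60 = 76.4474133
  S → negative
  Longitude: degrees = first 3 digits = 138, minutes = 50.878; 138 + 50.878/60 = 138.8479667
  W ⇒ negate

1. -19.196503, -102.763270
2. 0.343450, 68.212250
3. -76.447413, -138.847967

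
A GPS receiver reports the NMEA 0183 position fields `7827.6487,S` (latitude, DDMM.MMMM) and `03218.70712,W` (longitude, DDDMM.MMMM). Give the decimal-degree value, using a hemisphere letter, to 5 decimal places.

φ: degrees = first 2 digits = 78, minutes = 27.6487; 78 + 27.6487/60 = 78.460812
λ: split at 3 digits → 032° and 18.70712′; 32 + 18.70712/60 = 32.311785

78.46081° S, 32.31179° W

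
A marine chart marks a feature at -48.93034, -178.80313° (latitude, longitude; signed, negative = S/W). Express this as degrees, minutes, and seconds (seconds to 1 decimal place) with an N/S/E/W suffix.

48°55′49.2″ S, 178°48′11.3″ W

Latitude is negative → S; |value| = 48.930340
Lat: 0.930340 × 60 = 55.82040′ → 55′, remainder × 60 = 49.224″
Longitude is negative → W; |value| = 178.803130
λ: 0.803130 × 60 = 48.18780′ → 48′, remainder × 60 = 11.268″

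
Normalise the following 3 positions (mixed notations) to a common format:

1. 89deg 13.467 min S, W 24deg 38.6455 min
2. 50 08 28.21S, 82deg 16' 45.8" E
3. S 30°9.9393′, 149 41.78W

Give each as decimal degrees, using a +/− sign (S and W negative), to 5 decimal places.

1. -89.22445, -24.64409
2. -50.14117, 82.27939
3. -30.16566, -149.69633

Point 1:
  Lat: 13.467′ = 0.224450°; total 89.224450
  S → negative
  Longitude: 24 + 38.6455/60 = 24.644092
  W ⇒ negate
Point 2:
  Lat: 50° + 8/60 + 28.21/3600 = 50 + 0.133333 + 0.007836 = 50.141169
  S ⇒ negate
  λ: 16′ + 45.8″ = 16.76333′; 82 + 16.76333/60 = 82.279389
  E → positive
Point 3:
  Latitude: 9.9393′ = 0.165655°; total 30.165655
  hemisphere S, so the sign is −
  λ: 41.78′ = 0.696333°; total 149.696333
  hemisphere W, so the sign is −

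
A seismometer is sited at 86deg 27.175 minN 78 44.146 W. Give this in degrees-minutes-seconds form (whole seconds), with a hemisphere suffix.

φ: 27.17500′ → 27′ and 0.17500 × 60 = 10.50″
λ: fractional minutes 0.14600 × 60 = 8.76″

86°27′11″ N, 78°44′9″ W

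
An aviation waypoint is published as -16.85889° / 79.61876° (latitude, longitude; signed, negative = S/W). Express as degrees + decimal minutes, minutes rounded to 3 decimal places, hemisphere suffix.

16° 51.533′ S, 79° 37.126′ E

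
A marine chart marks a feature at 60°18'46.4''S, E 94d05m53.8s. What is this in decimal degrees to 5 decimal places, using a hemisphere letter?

60.31289° S, 94.09828° E

φ: 60 + 18/60 + 46.4/3600 = 60.312889
λ: 5′ + 53.8″ = 5.89667′; 94 + 5.89667/60 = 94.098278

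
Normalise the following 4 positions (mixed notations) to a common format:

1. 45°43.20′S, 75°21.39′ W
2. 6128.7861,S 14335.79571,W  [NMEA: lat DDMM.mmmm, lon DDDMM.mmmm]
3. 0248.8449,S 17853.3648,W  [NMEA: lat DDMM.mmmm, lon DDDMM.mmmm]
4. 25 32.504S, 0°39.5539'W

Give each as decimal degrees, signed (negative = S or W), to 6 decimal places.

Point 1:
  Latitude: 43.2′ = 0.720000°; total 45.7200000
  hemisphere S, so the sign is −
  Lon: 75 + 21.39/60 = 75.3565000
  W ⇒ negate
Point 2:
  Latitude: split at 2 digits → 61° and 28.7861′; 61 + 28.7861/60 = 61.4797683
  S → negative
  Longitude: split at 3 digits → 143° and 35.79571′; 143 + 35.79571/60 = 143.5965952
  hemisphere W, so the sign is −
Point 3:
  Lat: split at 2 digits → 02° and 48.8449′; 2 + 48.8449/60 = 2.8140817
  S ⇒ negate
  λ: split at 3 digits → 178° and 53.3648′; 178 + 53.3648/60 = 178.8894133
  W → negative
Point 4:
  φ: 25 + 32.504/60 = 25.5417333
  S ⇒ negate
  Longitude: 39.5539′ = 0.659232°; total 0.6592317
  hemisphere W, so the sign is −

1. -45.720000, -75.356500
2. -61.479768, -143.596595
3. -2.814082, -178.889413
4. -25.541733, -0.659232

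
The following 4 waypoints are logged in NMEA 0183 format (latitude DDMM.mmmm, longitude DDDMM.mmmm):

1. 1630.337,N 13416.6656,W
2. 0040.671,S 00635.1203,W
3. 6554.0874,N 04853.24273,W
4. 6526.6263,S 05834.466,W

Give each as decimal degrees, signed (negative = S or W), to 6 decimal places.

1. 16.505617, -134.277760
2. -0.677850, -6.585338
3. 65.901457, -48.887379
4. -65.443772, -58.574433

Point 1:
  φ: degrees = first 2 digits = 16, minutes = 30.337; 16 + 30.337/60 = 16.5056167
  N ⇒ keep positive
  λ: split at 3 digits → 134° and 16.6656′; 134 + 16.6656/60 = 134.2777600
  W → negative
Point 2:
  Lat: degrees = first 2 digits = 0, minutes = 40.671; 0 + 40.671/60 = 0.6778500
  S ⇒ negate
  Longitude: degrees = first 3 digits = 6, minutes = 35.1203; 6 + 35.1203/60 = 6.5853383
  W → negative
Point 3:
  Latitude: split at 2 digits → 65° and 54.0874′; 65 + 54.0874/60 = 65.9014567
  N ⇒ keep positive
  Longitude: degrees = first 3 digits = 48, minutes = 53.24273; 48 + 53.24273/60 = 48.8873788
  hemisphere W, so the sign is −
Point 4:
  Latitude: split at 2 digits → 65° and 26.6263′; 65 + 26.6263/60 = 65.4437717
  S → negative
  λ: degrees = first 3 digits = 58, minutes = 34.466; 58 + 34.466/60 = 58.5744333
  W → negative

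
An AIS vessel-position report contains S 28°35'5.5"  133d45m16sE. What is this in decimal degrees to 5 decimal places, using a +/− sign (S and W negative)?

Lat: 28° + 35/60 + 5.5/3600 = 28 + 0.583333 + 0.001528 = 28.584861
hemisphere S, so the sign is −
λ: 133° + 45/60 + 16/3600 = 133 + 0.750000 + 0.004444 = 133.754444
E → positive

-28.58486, 133.75444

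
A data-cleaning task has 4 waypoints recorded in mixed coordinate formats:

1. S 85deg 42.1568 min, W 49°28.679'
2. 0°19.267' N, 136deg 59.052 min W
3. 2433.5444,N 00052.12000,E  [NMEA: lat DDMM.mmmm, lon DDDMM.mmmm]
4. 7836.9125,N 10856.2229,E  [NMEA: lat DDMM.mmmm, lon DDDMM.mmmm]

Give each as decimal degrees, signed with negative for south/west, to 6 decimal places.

1. -85.702613, -49.477983
2. 0.321117, -136.984200
3. 24.559073, 0.868667
4. 78.615208, 108.937048

Point 1:
  Latitude: 42.1568′ = 0.702613°; total 85.7026133
  hemisphere S, so the sign is −
  Longitude: 49 + 28.679/60 = 49.4779833
  hemisphere W, so the sign is −
Point 2:
  Latitude: 0 + 19.267/60 = 0.3211167
  N → positive
  λ: 59.052′ = 0.984200°; total 136.9842000
  W → negative
Point 3:
  Lat: split at 2 digits → 24° and 33.5444′; 24 + 33.5444/60 = 24.5590733
  N → positive
  Longitude: split at 3 digits → 000° and 52.12′; 0 + 52.12/60 = 0.8686667
  E ⇒ keep positive
Point 4:
  Lat: split at 2 digits → 78° and 36.9125′; 78 + 36.9125/60 = 78.6152083
  N → positive
  Longitude: split at 3 digits → 108° and 56.2229′; 108 + 56.2229/60 = 108.9370483
  E → positive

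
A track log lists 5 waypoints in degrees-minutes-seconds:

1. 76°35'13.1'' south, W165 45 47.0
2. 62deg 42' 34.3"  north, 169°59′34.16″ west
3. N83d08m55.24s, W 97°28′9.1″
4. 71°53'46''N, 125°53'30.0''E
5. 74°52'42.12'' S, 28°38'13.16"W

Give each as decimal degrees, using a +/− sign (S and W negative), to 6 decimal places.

Point 1:
  φ: 76 + 35/60 + 13.1/3600 = 76.5869722
  hemisphere S, so the sign is −
  λ: 45′ + 47″ = 45.78333′; 165 + 45.78333/60 = 165.7630556
  W ⇒ negate
Point 2:
  φ: 42′ + 34.3″ = 42.57167′; 62 + 42.57167/60 = 62.7095278
  N ⇒ keep positive
  Longitude: 169 + 59/60 + 34.16/3600 = 169.9928222
  hemisphere W, so the sign is −
Point 3:
  Lat: 8′ + 55.24″ = 8.92067′; 83 + 8.92067/60 = 83.1486778
  N ⇒ keep positive
  λ: 97° + 28/60 + 9.1/3600 = 97 + 0.466667 + 0.002528 = 97.4691944
  W ⇒ negate
Point 4:
  φ: 71 + 53/60 + 46/3600 = 71.8961111
  N → positive
  Longitude: 53′ + 30″ = 53.50000′; 125 + 53.50000/60 = 125.8916667
  E → positive
Point 5:
  Latitude: 74° + 52/60 + 42.12/3600 = 74 + 0.866667 + 0.011700 = 74.8783667
  hemisphere S, so the sign is −
  Longitude: 38′ + 13.16″ = 38.21933′; 28 + 38.21933/60 = 28.6369889
  W → negative

1. -76.586972, -165.763056
2. 62.709528, -169.992822
3. 83.148678, -97.469194
4. 71.896111, 125.891667
5. -74.878367, -28.636989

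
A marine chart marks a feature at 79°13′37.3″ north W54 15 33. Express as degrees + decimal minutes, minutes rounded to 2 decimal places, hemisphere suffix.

Latitude: seconds/60 = 0.62167; minutes = 13 + 0.62167 = 13.6217
Lon: seconds/60 = 0.55000; minutes = 15 + 0.55000 = 15.5500

79° 13.62′ N, 54° 15.55′ W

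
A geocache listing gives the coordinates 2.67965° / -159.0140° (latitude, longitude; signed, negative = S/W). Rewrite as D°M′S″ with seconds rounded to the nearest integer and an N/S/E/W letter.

2°40′47″ N, 159°00′50″ W

Latitude: 0.679650° → 40.77900′; 0.77900 × 60 = 46.74″
Longitude is negative → W; |value| = 159.014000
Lon: 0.014000 × 60 = 0.84000′ → 0′, remainder × 60 = 50.40″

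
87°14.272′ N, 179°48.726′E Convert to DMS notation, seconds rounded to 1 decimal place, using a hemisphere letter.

87°14′16.3″ N, 179°48′43.6″ E

Latitude: 14.27200′ → 14′ and 0.27200 × 60 = 16.320″
λ: fractional minutes 0.72600 × 60 = 43.560″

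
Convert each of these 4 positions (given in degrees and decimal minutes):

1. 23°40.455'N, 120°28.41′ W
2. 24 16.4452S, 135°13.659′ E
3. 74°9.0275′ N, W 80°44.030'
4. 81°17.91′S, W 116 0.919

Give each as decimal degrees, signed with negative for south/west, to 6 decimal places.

1. 23.674250, -120.473500
2. -24.274087, 135.227650
3. 74.150458, -80.733833
4. -81.298500, -116.015317

Point 1:
  φ: 40.455′ = 0.674250°; total 23.6742500
  N ⇒ keep positive
  λ: 28.41′ = 0.473500°; total 120.4735000
  hemisphere W, so the sign is −
Point 2:
  Latitude: 16.4452′ = 0.274087°; total 24.2740867
  hemisphere S, so the sign is −
  Longitude: 135 + 13.659/60 = 135.2276500
  E ⇒ keep positive
Point 3:
  Latitude: 74 + 9.0275/60 = 74.1504583
  N ⇒ keep positive
  Longitude: 44.03′ = 0.733833°; total 80.7338333
  W → negative
Point 4:
  φ: 81 + 17.91/60 = 81.2985000
  S ⇒ negate
  Lon: 116 + 0.919/60 = 116.0153167
  hemisphere W, so the sign is −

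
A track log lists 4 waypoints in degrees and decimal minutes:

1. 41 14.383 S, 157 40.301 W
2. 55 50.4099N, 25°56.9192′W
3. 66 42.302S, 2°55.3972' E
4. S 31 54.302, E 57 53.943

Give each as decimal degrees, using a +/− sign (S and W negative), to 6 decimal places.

Point 1:
  Latitude: 14.383′ = 0.239717°; total 41.2397167
  S ⇒ negate
  Longitude: 157 + 40.301/60 = 157.6716833
  W ⇒ negate
Point 2:
  Lat: 55 + 50.4099/60 = 55.8401650
  N ⇒ keep positive
  Lon: 56.9192′ = 0.948653°; total 25.9486533
  W → negative
Point 3:
  Lat: 42.302′ = 0.705033°; total 66.7050333
  S ⇒ negate
  Lon: 55.3972′ = 0.923287°; total 2.9232867
  E ⇒ keep positive
Point 4:
  Latitude: 31 + 54.302/60 = 31.9050333
  hemisphere S, so the sign is −
  Longitude: 53.943′ = 0.899050°; total 57.8990500
  E ⇒ keep positive

1. -41.239717, -157.671683
2. 55.840165, -25.948653
3. -66.705033, 2.923287
4. -31.905033, 57.899050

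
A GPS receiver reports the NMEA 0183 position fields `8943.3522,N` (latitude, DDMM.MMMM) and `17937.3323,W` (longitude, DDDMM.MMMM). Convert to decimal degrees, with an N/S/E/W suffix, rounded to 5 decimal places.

Latitude: split at 2 digits → 89° and 43.3522′; 89 + 43.3522/60 = 89.722537
λ: degrees = first 3 digits = 179, minutes = 37.3323; 179 + 37.3323/60 = 179.622205

89.72254° N, 179.62221° W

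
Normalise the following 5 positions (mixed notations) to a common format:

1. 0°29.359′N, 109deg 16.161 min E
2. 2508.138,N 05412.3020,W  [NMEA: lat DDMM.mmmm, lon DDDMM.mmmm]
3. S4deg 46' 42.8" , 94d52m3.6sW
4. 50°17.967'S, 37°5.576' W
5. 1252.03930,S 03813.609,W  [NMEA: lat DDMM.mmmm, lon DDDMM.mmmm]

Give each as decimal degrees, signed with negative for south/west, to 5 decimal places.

Point 1:
  φ: 29.359′ = 0.489317°; total 0.489317
  N → positive
  λ: 16.161′ = 0.269350°; total 109.269350
  E → positive
Point 2:
  Latitude: split at 2 digits → 25° and 8.138′; 25 + 8.138/60 = 25.135633
  N ⇒ keep positive
  Longitude: degrees = first 3 digits = 54, minutes = 12.302; 54 + 12.302/60 = 54.205033
  hemisphere W, so the sign is −
Point 3:
  Lat: 46′ + 42.8″ = 46.71333′; 4 + 46.71333/60 = 4.778556
  S ⇒ negate
  Lon: 94° + 52/60 + 3.6/3600 = 94 + 0.866667 + 0.001000 = 94.867667
  hemisphere W, so the sign is −
Point 4:
  φ: 50 + 17.967/60 = 50.299450
  S → negative
  λ: 37 + 5.576/60 = 37.092933
  hemisphere W, so the sign is −
Point 5:
  Lat: degrees = first 2 digits = 12, minutes = 52.0393; 12 + 52.0393/60 = 12.867322
  hemisphere S, so the sign is −
  Longitude: degrees = first 3 digits = 38, minutes = 13.609; 38 + 13.609/60 = 38.226817
  W ⇒ negate

1. 0.48932, 109.26935
2. 25.13563, -54.20503
3. -4.77856, -94.86767
4. -50.29945, -37.09293
5. -12.86732, -38.22682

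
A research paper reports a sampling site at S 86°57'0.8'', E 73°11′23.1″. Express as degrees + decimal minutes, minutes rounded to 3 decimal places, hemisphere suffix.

Latitude: 57 + 0.8/60 = 57.01333′
Longitude: seconds/60 = 0.38500; minutes = 11 + 0.38500 = 11.38500

86° 57.013′ S, 73° 11.385′ E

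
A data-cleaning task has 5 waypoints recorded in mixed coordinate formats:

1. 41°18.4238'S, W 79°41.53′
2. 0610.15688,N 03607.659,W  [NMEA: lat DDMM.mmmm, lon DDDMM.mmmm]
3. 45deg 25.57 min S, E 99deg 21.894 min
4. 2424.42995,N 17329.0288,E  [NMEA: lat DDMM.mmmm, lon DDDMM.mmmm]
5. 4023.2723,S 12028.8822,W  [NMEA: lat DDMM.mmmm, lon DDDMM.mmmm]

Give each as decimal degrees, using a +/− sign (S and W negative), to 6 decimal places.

1. -41.307063, -79.692167
2. 6.169281, -36.127650
3. -45.426167, 99.364900
4. 24.407166, 173.483813
5. -40.387872, -120.481370

Point 1:
  Latitude: 18.4238′ = 0.307063°; total 41.3070633
  S ⇒ negate
  λ: 79 + 41.53/60 = 79.6921667
  W ⇒ negate
Point 2:
  Latitude: split at 2 digits → 06° and 10.15688′; 6 + 10.15688/60 = 6.1692813
  N → positive
  λ: split at 3 digits → 036° and 7.659′; 36 + 7.659/60 = 36.1276500
  W → negative
Point 3:
  Latitude: 45 + 25.57/60 = 45.4261667
  S ⇒ negate
  Longitude: 21.894′ = 0.364900°; total 99.3649000
  E → positive
Point 4:
  φ: split at 2 digits → 24° and 24.42995′; 24 + 24.42995/60 = 24.4071658
  N ⇒ keep positive
  λ: degrees = first 3 digits = 173, minutes = 29.0288; 173 + 29.0288/60 = 173.4838133
  E → positive
Point 5:
  Latitude: degrees = first 2 digits = 40, minutes = 23.2723; 40 + 23.2723/60 = 40.3878717
  S ⇒ negate
  Longitude: degrees = first 3 digits = 120, minutes = 28.8822; 120 + 28.8822/60 = 120.4813700
  W → negative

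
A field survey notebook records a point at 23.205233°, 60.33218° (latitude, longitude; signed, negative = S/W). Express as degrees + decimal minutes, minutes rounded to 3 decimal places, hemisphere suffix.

Latitude: 23° + 0.205233 × 60 = 23° 12.31398′
Longitude: 60° + 0.332180 × 60 = 60° 19.93080′

23° 12.314′ N, 60° 19.931′ E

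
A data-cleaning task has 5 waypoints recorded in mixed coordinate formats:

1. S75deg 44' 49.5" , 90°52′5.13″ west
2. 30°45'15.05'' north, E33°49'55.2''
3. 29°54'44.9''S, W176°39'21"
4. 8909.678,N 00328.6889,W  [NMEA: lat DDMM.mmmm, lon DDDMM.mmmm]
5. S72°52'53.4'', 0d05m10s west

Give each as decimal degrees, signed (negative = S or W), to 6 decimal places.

1. -75.747083, -90.868092
2. 30.754181, 33.832000
3. -29.912472, -176.655833
4. 89.161300, -3.478148
5. -72.881500, -0.086111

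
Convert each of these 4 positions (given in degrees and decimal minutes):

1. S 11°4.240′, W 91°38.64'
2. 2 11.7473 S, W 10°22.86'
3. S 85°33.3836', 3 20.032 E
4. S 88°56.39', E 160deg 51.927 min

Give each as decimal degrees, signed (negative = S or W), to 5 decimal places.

1. -11.07067, -91.64400
2. -2.19579, -10.38100
3. -85.55639, 3.33387
4. -88.93983, 160.86545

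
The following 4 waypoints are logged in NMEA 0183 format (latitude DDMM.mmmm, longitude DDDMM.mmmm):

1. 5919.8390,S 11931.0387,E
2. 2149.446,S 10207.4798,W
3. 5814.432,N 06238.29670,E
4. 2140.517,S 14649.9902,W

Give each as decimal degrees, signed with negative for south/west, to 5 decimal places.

1. -59.33065, 119.51731
2. -21.82410, -102.12466
3. 58.24053, 62.63828
4. -21.67528, -146.83317

Point 1:
  Latitude: degrees = first 2 digits = 59, minutes = 19.839; 59 + 19.839/60 = 59.330650
  hemisphere S, so the sign is −
  Lon: split at 3 digits → 119° and 31.0387′; 119 + 31.0387/60 = 119.517312
  E ⇒ keep positive
Point 2:
  Latitude: split at 2 digits → 21° and 49.446′; 21 + 49.446/60 = 21.824100
  hemisphere S, so the sign is −
  λ: split at 3 digits → 102° and 7.4798′; 102 + 7.4798/60 = 102.124663
  W → negative
Point 3:
  Lat: split at 2 digits → 58° and 14.432′; 58 + 14.432/60 = 58.240533
  N → positive
  Lon: degrees = first 3 digits = 62, minutes = 38.2967; 62 + 38.2967/60 = 62.638278
  E → positive
Point 4:
  φ: split at 2 digits → 21° and 40.517′; 21 + 40.517/60 = 21.675283
  S → negative
  Longitude: degrees = first 3 digits = 146, minutes = 49.9902; 146 + 49.9902/60 = 146.833170
  W ⇒ negate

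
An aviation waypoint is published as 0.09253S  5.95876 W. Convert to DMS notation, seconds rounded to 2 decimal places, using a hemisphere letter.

0°05′33.11″ S, 5°57′31.54″ W

φ: whole degrees 0; 5.55180′ → 5′ and 33.1080″
Longitude: 0.958760 × 60 = 57.52560′ → 57′, remainder × 60 = 31.5360″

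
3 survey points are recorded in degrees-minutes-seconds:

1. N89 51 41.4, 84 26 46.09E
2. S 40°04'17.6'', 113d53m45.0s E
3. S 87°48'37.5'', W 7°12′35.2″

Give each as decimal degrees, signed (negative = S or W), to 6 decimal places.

1. 89.861500, 84.446136
2. -40.071556, 113.895833
3. -87.810417, -7.209778

Point 1:
  Latitude: 89° + 51/60 + 41.4/3600 = 89 + 0.850000 + 0.011500 = 89.8615000
  N ⇒ keep positive
  Lon: 84 + 26/60 + 46.09/3600 = 84.4461361
  E → positive
Point 2:
  Latitude: 40° + 4/60 + 17.6/3600 = 40 + 0.066667 + 0.004889 = 40.0715556
  S ⇒ negate
  Lon: 53′ + 45″ = 53.75000′; 113 + 53.75000/60 = 113.8958333
  E → positive
Point 3:
  Latitude: 87° + 48/60 + 37.5/3600 = 87 + 0.800000 + 0.010417 = 87.8104167
  hemisphere S, so the sign is −
  Longitude: 7 + 12/60 + 35.2/3600 = 7.2097778
  W ⇒ negate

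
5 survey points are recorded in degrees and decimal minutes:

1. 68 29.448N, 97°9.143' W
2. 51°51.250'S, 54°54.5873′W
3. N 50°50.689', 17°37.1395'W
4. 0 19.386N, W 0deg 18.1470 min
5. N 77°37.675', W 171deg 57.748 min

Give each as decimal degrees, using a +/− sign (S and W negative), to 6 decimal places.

1. 68.490800, -97.152383
2. -51.854167, -54.909788
3. 50.844817, -17.618992
4. 0.323100, -0.302450
5. 77.627917, -171.962467

Point 1:
  Lat: 68 + 29.448/60 = 68.4908000
  N ⇒ keep positive
  Lon: 9.143′ = 0.152383°; total 97.1523833
  W → negative
Point 2:
  Lat: 51 + 51.25/60 = 51.8541667
  hemisphere S, so the sign is −
  λ: 54.5873′ = 0.909788°; total 54.9097883
  hemisphere W, so the sign is −
Point 3:
  Latitude: 50.689′ = 0.844817°; total 50.8448167
  N ⇒ keep positive
  Longitude: 17 + 37.1395/60 = 17.6189917
  W → negative
Point 4:
  φ: 19.386′ = 0.323100°; total 0.3231000
  N ⇒ keep positive
  Longitude: 18.147′ = 0.302450°; total 0.3024500
  hemisphere W, so the sign is −
Point 5:
  φ: 77 + 37.675/60 = 77.6279167
  N ⇒ keep positive
  λ: 171 + 57.748/60 = 171.9624667
  W → negative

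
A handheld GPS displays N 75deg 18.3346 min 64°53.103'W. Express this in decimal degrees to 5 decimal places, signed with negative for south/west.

Lat: 18.3346′ = 0.305577°; total 75.305577
N → positive
Lon: 53.103′ = 0.885050°; total 64.885050
hemisphere W, so the sign is −

75.30558, -64.88505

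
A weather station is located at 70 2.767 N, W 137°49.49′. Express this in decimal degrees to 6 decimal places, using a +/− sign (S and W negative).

70.046117, -137.824833

Lat: 2.767′ = 0.046117°; total 70.0461167
N ⇒ keep positive
λ: 137 + 49.49/60 = 137.8248333
W ⇒ negate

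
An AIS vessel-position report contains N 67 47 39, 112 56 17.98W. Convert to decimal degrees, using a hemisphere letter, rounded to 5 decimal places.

Lat: 67° + 47/60 + 39/3600 = 67 + 0.783333 + 0.010833 = 67.794167
Longitude: 112° + 56/60 + 17.98/3600 = 112 + 0.933333 + 0.004994 = 112.938328

67.79417° N, 112.93833° W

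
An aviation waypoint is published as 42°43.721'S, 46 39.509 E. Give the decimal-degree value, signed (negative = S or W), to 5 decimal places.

Lat: 42 + 43.721/60 = 42.728683
S ⇒ negate
λ: 39.509′ = 0.658483°; total 46.658483
E ⇒ keep positive

-42.72868, 46.65848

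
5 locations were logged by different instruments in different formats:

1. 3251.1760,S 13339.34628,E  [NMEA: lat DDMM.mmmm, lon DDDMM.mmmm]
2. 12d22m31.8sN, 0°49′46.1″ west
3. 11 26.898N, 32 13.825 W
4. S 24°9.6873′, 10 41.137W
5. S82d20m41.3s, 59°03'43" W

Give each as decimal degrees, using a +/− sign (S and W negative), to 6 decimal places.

1. -32.852933, 133.655771
2. 12.375500, -0.829472
3. 11.448300, -32.230417
4. -24.161455, -10.685617
5. -82.344806, -59.061944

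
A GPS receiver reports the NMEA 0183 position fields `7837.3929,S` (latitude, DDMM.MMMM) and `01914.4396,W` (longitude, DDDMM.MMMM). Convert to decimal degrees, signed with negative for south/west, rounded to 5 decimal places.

-78.62322, -19.24066

Lat: split at 2 digits → 78° and 37.3929′; 78 + 37.3929/60 = 78.623215
hemisphere S, so the sign is −
Longitude: split at 3 digits → 019° and 14.4396′; 19 + 14.4396/60 = 19.240660
W → negative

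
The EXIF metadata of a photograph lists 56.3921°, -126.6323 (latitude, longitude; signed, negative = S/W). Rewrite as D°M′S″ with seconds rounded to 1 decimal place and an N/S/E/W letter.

56°23′31.6″ N, 126°37′56.3″ W

Lat: 0.392100° → 23.52600′; 0.52600 × 60 = 31.560″
Longitude is negative → W; |value| = 126.632300
λ: 0.632300° → 37.93800′; 0.93800 × 60 = 56.280″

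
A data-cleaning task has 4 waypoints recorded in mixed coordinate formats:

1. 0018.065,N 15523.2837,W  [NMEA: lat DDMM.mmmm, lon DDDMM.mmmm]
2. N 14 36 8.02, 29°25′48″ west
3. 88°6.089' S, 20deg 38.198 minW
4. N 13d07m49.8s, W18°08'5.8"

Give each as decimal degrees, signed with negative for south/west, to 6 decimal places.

1. 0.301083, -155.388062
2. 14.602228, -29.430000
3. -88.101483, -20.636633
4. 13.130500, -18.134944

Point 1:
  Latitude: degrees = first 2 digits = 0, minutes = 18.065; 0 + 18.065/60 = 0.3010833
  N ⇒ keep positive
  Lon: degrees = first 3 digits = 155, minutes = 23.2837; 155 + 23.2837/60 = 155.3880617
  W → negative
Point 2:
  φ: 14 + 36/60 + 8.02/3600 = 14.6022278
  N → positive
  λ: 29 + 25/60 + 48/3600 = 29.4300000
  W → negative
Point 3:
  Latitude: 88 + 6.089/60 = 88.1014833
  hemisphere S, so the sign is −
  Longitude: 20 + 38.198/60 = 20.6366333
  W → negative
Point 4:
  Lat: 13 + 7/60 + 49.8/3600 = 13.1305000
  N ⇒ keep positive
  Longitude: 18° + 8/60 + 5.8/3600 = 18 + 0.133333 + 0.001611 = 18.1349444
  W ⇒ negate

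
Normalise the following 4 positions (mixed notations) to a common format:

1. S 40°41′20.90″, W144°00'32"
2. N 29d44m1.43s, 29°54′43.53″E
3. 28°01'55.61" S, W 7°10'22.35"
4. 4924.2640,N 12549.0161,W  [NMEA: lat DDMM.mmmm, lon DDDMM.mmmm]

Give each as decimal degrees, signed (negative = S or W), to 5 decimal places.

1. -40.68914, -144.00889
2. 29.73373, 29.91209
3. -28.03211, -7.17288
4. 49.40440, -125.81694

Point 1:
  Latitude: 41′ + 20.9″ = 41.34833′; 40 + 41.34833/60 = 40.689139
  S ⇒ negate
  Lon: 144 + 0/60 + 32/3600 = 144.008889
  W ⇒ negate
Point 2:
  Latitude: 29 + 44/60 + 1.43/3600 = 29.733731
  N → positive
  Longitude: 29 + 54/60 + 43.53/3600 = 29.912092
  E → positive
Point 3:
  φ: 28° + 1/60 + 55.61/3600 = 28 + 0.016667 + 0.015447 = 28.032114
  S ⇒ negate
  Longitude: 7 + 10/60 + 22.35/3600 = 7.172875
  W ⇒ negate
Point 4:
  Latitude: degrees = first 2 digits = 49, minutes = 24.264; 49 + 24.264/60 = 49.404400
  N → positive
  λ: split at 3 digits → 125° and 49.0161′; 125 + 49.0161/60 = 125.816935
  hemisphere W, so the sign is −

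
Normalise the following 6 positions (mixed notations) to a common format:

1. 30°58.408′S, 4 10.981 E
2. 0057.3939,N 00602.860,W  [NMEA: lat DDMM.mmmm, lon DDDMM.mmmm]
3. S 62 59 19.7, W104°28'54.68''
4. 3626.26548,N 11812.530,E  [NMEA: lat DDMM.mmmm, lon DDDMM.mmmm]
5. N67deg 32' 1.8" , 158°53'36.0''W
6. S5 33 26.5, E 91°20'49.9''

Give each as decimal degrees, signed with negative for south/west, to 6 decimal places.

1. -30.973467, 4.183017
2. 0.956565, -6.047667
3. -62.988806, -104.481856
4. 36.437758, 118.208833
5. 67.533833, -158.893333
6. -5.557361, 91.347194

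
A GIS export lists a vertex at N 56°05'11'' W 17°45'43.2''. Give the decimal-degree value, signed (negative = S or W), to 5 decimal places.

56.08639, -17.76200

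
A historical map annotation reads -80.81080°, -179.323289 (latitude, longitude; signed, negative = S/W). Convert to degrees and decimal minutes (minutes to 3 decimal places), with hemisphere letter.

Latitude is negative → S; |value| = 80.810800
Lat: 80° + 0.810800 × 60 = 80° 48.64800′
Longitude is negative → W; |value| = 179.323289
Lon: fractional part 0.323289 → 19.39734 minutes

80° 48.648′ S, 179° 19.397′ W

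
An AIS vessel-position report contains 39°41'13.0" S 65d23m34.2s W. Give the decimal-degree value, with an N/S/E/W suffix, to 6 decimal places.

39.686944° S, 65.392833° W

Lat: 39 + 41/60 + 13/3600 = 39.6869444
Longitude: 65° + 23/60 + 34.2/3600 = 65 + 0.383333 + 0.009500 = 65.3928333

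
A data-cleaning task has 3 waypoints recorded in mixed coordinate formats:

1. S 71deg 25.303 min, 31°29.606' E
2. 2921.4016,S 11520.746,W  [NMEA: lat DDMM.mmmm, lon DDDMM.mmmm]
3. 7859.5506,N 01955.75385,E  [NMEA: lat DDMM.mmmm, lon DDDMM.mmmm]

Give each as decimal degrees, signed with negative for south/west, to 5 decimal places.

Point 1:
  Latitude: 71 + 25.303/60 = 71.421717
  S → negative
  λ: 29.606′ = 0.493433°; total 31.493433
  E → positive
Point 2:
  Lat: split at 2 digits → 29° and 21.4016′; 29 + 21.4016/60 = 29.356693
  S → negative
  λ: degrees = first 3 digits = 115, minutes = 20.746; 115 + 20.746/60 = 115.345767
  hemisphere W, so the sign is −
Point 3:
  Lat: degrees = first 2 digits = 78, minutes = 59.5506; 78 + 59.5506/60 = 78.992510
  N → positive
  Lon: degrees = first 3 digits = 19, minutes = 55.75385; 19 + 55.75385/60 = 19.929231
  E → positive

1. -71.42172, 31.49343
2. -29.35669, -115.34577
3. 78.99251, 19.92923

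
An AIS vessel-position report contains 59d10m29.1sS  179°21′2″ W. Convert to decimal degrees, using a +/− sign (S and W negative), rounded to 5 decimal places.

Lat: 59° + 10/60 + 29.1/3600 = 59 + 0.166667 + 0.008083 = 59.174750
hemisphere S, so the sign is −
Lon: 179° + 21/60 + 2/3600 = 179 + 0.350000 + 0.000556 = 179.350556
hemisphere W, so the sign is −

-59.17475, -179.35056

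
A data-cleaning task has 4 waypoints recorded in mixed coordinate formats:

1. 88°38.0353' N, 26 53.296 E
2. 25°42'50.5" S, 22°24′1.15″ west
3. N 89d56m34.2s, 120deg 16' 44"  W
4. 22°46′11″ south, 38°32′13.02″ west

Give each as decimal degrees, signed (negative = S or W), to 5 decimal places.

Point 1:
  Latitude: 88 + 38.0353/60 = 88.633922
  N ⇒ keep positive
  Lon: 53.296′ = 0.888267°; total 26.888267
  E → positive
Point 2:
  Latitude: 25° + 42/60 + 50.5/3600 = 25 + 0.700000 + 0.014028 = 25.714028
  S ⇒ negate
  Longitude: 24′ + 1.15″ = 24.01917′; 22 + 24.01917/60 = 22.400319
  W → negative
Point 3:
  Lat: 89° + 56/60 + 34.2/3600 = 89 + 0.933333 + 0.009500 = 89.942833
  N → positive
  Longitude: 16′ + 44″ = 16.73333′; 120 + 16.73333/60 = 120.278889
  hemisphere W, so the sign is −
Point 4:
  Latitude: 46′ + 11″ = 46.18333′; 22 + 46.18333/60 = 22.769722
  S → negative
  Longitude: 32′ + 13.02″ = 32.21700′; 38 + 32.21700/60 = 38.536950
  W ⇒ negate

1. 88.63392, 26.88827
2. -25.71403, -22.40032
3. 89.94283, -120.27889
4. -22.76972, -38.53695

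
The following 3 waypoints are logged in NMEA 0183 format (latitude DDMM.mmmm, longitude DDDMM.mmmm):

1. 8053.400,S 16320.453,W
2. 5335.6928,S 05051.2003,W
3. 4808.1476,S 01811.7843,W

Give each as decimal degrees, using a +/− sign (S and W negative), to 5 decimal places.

Point 1:
  Lat: split at 2 digits → 80° and 53.4′; 80 + 53.4/60 = 80.890000
  S → negative
  λ: degrees = first 3 digits = 163, minutes = 20.453; 163 + 20.453/60 = 163.340883
  hemisphere W, so the sign is −
Point 2:
  φ: split at 2 digits → 53° and 35.6928′; 53 + 35.6928/60 = 53.594880
  S ⇒ negate
  Lon: split at 3 digits → 050° and 51.2003′; 50 + 51.2003/60 = 50.853338
  hemisphere W, so the sign is −
Point 3:
  φ: split at 2 digits → 48° and 8.1476′; 48 + 8.1476/60 = 48.135793
  S ⇒ negate
  λ: split at 3 digits → 018° and 11.7843′; 18 + 11.7843/60 = 18.196405
  W → negative

1. -80.89000, -163.34088
2. -53.59488, -50.85334
3. -48.13579, -18.19641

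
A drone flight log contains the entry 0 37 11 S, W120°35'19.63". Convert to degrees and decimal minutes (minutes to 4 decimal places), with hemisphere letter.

0° 37.1833′ S, 120° 35.3272′ W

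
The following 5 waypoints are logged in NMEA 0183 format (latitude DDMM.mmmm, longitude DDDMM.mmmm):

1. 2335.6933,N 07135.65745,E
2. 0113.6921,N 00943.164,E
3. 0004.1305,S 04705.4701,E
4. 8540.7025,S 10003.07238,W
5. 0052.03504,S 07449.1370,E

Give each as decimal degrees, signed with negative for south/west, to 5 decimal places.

1. 23.59489, 71.59429
2. 1.22820, 9.71940
3. -0.06884, 47.09117
4. -85.67838, -100.05121
5. -0.86725, 74.81895

Point 1:
  Lat: split at 2 digits → 23° and 35.6933′; 23 + 35.6933/60 = 23.594888
  N → positive
  Longitude: degrees = first 3 digits = 71, minutes = 35.65745; 71 + 35.65745/60 = 71.594291
  E → positive
Point 2:
  Latitude: degrees = first 2 digits = 1, minutes = 13.6921; 1 + 13.6921/60 = 1.228202
  N → positive
  Longitude: split at 3 digits → 009° and 43.164′; 9 + 43.164/60 = 9.719400
  E → positive
Point 3:
  Lat: split at 2 digits → 00° and 4.1305′; 0 + 4.1305/60 = 0.068842
  S ⇒ negate
  Lon: split at 3 digits → 047° and 5.4701′; 47 + 5.4701/60 = 47.091168
  E ⇒ keep positive
Point 4:
  Latitude: degrees = first 2 digits = 85, minutes = 40.7025; 85 + 40.7025/60 = 85.678375
  S ⇒ negate
  Longitude: split at 3 digits → 100° and 3.07238′; 100 + 3.07238/60 = 100.051206
  W → negative
Point 5:
  Latitude: split at 2 digits → 00° and 52.03504′; 0 + 52.03504/60 = 0.867251
  hemisphere S, so the sign is −
  Longitude: degrees = first 3 digits = 74, minutes = 49.137; 74 + 49.137/60 = 74.818950
  E → positive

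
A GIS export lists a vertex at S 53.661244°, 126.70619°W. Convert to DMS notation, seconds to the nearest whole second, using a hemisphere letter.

53°39′40″ S, 126°42′22″ W

φ: 0.661244 × 60 = 39.67464′ → 39′, remainder × 60 = 40.48″
Longitude: whole degrees 126; 42.37140′ → 42′ and 22.28″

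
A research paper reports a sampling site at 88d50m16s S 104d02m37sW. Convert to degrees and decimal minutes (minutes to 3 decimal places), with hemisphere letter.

88° 50.267′ S, 104° 2.617′ W

Latitude: 50 + 16/60 = 50.26667′
Lon: 2 + 37/60 = 2.61667′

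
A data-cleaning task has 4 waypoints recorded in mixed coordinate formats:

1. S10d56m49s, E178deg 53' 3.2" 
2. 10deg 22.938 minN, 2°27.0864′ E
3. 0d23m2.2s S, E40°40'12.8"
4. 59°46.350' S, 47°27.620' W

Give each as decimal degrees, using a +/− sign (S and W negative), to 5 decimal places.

1. -10.94694, 178.88422
2. 10.38230, 2.45144
3. -0.38394, 40.67022
4. -59.77250, -47.46033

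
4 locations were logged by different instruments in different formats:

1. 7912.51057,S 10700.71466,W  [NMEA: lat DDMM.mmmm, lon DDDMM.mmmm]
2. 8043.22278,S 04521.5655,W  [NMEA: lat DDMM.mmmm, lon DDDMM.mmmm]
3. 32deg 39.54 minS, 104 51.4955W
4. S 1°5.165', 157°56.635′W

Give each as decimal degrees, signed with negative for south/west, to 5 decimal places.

1. -79.20851, -107.01191
2. -80.72038, -45.35943
3. -32.65900, -104.85826
4. -1.08608, -157.94392

Point 1:
  φ: split at 2 digits → 79° and 12.51057′; 79 + 12.51057/60 = 79.208510
  hemisphere S, so the sign is −
  Longitude: split at 3 digits → 107° and 0.71466′; 107 + 0.71466/60 = 107.011911
  W → negative
Point 2:
  Lat: split at 2 digits → 80° and 43.22278′; 80 + 43.22278/60 = 80.720380
  hemisphere S, so the sign is −
  Longitude: degrees = first 3 digits = 45, minutes = 21.5655; 45 + 21.5655/60 = 45.359425
  W → negative
Point 3:
  Lat: 32 + 39.54/60 = 32.659000
  S ⇒ negate
  Longitude: 51.4955′ = 0.858258°; total 104.858258
  W → negative
Point 4:
  φ: 5.165′ = 0.086083°; total 1.086083
  S ⇒ negate
  Lon: 56.635′ = 0.943917°; total 157.943917
  W ⇒ negate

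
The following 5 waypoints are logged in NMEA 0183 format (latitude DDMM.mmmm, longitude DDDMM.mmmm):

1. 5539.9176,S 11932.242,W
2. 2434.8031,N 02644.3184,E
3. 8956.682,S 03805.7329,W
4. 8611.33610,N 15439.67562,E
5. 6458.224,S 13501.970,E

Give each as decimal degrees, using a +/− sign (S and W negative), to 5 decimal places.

Point 1:
  Lat: split at 2 digits → 55° and 39.9176′; 55 + 39.9176/60 = 55.665293
  hemisphere S, so the sign is −
  λ: degrees = first 3 digits = 119, minutes = 32.242; 119 + 32.242/60 = 119.537367
  W ⇒ negate
Point 2:
  φ: degrees = first 2 digits = 24, minutes = 34.8031; 24 + 34.8031/60 = 24.580052
  N ⇒ keep positive
  Lon: degrees = first 3 digits = 26, minutes = 44.3184; 26 + 44.3184/60 = 26.738640
  E ⇒ keep positive
Point 3:
  Latitude: split at 2 digits → 89° and 56.682′; 89 + 56.682/60 = 89.944700
  S → negative
  Lon: degrees = first 3 digits = 38, minutes = 5.7329; 38 + 5.7329/60 = 38.095548
  hemisphere W, so the sign is −
Point 4:
  Lat: degrees = first 2 digits = 86, minutes = 11.3361; 86 + 11.3361/60 = 86.188935
  N ⇒ keep positive
  Longitude: degrees = first 3 digits = 154, minutes = 39.67562; 154 + 39.67562/60 = 154.661260
  E → positive
Point 5:
  Latitude: split at 2 digits → 64° and 58.224′; 64 + 58.224/60 = 64.970400
  S → negative
  Lon: split at 3 digits → 135° and 1.97′; 135 + 1.97/60 = 135.032833
  E → positive

1. -55.66529, -119.53737
2. 24.58005, 26.73864
3. -89.94470, -38.09555
4. 86.18894, 154.66126
5. -64.97040, 135.03283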